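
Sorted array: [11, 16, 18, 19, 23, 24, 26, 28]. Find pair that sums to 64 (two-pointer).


Two pointers: lo=0, hi=7
No pair sums to 64


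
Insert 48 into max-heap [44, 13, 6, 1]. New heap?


Append 48: [44, 13, 6, 1, 48]
Bubble up: swap idx 4(48) with idx 1(13); swap idx 1(48) with idx 0(44)
Result: [48, 44, 6, 1, 13]


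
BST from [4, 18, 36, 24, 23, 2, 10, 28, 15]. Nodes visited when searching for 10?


BST root = 4
Search for 10: compare at each node
Path: [4, 18, 10]


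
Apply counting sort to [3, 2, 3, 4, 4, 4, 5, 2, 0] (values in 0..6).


Count array: [1, 0, 2, 2, 3, 1, 0]
Reconstruct: [0, 2, 2, 3, 3, 4, 4, 4, 5]


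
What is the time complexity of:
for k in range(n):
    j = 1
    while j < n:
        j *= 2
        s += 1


Per nesting level: O(n) * O(log n) = O(n log n)
Complexity: O(n log n)


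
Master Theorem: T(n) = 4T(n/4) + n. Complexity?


a=4, b=4, c=1. log_4(4)=1 = c=1. Case 2: O(n^c log n) = O(n log n)
Complexity: O(n log n)


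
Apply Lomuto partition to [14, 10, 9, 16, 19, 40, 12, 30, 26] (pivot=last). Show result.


Elements <= 26 go left of pivot.
Result: [14, 10, 9, 16, 19, 12, 26, 30, 40], pivot at index 6


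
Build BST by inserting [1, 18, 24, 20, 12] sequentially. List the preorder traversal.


Root = 1; build tree by BST insertion.
Preorder traversal: [1, 18, 12, 24, 20]


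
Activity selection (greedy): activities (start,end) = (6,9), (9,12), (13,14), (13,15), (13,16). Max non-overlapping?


Greedy: pick earliest-ending, then skip overlaps.
Selected (3 activities): [(6, 9), (9, 12), (13, 14)]


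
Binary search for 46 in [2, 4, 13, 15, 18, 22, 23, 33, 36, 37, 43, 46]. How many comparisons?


Search for 46:
[0,11] mid=5 arr[5]=22
[6,11] mid=8 arr[8]=36
[9,11] mid=10 arr[10]=43
[11,11] mid=11 arr[11]=46
Total: 4 comparisons


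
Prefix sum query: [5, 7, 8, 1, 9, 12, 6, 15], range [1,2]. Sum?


Prefix sums: [0, 5, 12, 20, 21, 30, 42, 48, 63]
Sum[1..2] = prefix[3] - prefix[1] = 20 - 5 = 15


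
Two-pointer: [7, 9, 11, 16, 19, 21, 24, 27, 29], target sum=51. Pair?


Two pointers: lo=0, hi=8
Found pair: (24, 27) summing to 51


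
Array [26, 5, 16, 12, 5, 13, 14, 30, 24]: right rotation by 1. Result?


Right rotate by 1: [24, 26, 5, 16, 12, 5, 13, 14, 30]


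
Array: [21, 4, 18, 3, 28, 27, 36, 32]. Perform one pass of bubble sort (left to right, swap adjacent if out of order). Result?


After one pass: [4, 18, 3, 21, 27, 28, 32, 36]


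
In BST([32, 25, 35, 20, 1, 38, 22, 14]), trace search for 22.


BST root = 32
Search for 22: compare at each node
Path: [32, 25, 20, 22]


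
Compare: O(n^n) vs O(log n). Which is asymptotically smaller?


logarithmic grows slower than n^n
O(log n) is asymptotically smaller; O(n^n) grows faster


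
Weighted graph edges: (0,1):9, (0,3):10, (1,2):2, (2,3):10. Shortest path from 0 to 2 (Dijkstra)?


Dijkstra from 0:
Distances: {0: 0, 1: 9, 2: 11, 3: 10}
Shortest distance to 2 = 11, path = [0, 1, 2]


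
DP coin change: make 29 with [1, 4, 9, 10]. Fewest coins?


dp[0]=0; dp[i]=1+min(dp[i-c] for c in coins)
...dp[24]=3, dp[25]=4, dp[26]=4, dp[27]=3, dp[28]=3, dp[29]=3
Minimum coins for 29 = 3


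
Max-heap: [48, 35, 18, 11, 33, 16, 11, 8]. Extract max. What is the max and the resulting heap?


Max = 48
Replace root with last, heapify down
Resulting heap: [35, 33, 18, 11, 8, 16, 11]


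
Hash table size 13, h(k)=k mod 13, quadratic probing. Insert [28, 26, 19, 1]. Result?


Insertions: 28->slot 2; 26->slot 0; 19->slot 6; 1->slot 1
Table: [26, 1, 28, None, None, None, 19, None, None, None, None, None, None]


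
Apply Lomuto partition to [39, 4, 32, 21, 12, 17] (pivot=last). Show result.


Elements <= 17 go left of pivot.
Result: [4, 12, 17, 21, 39, 32], pivot at index 2


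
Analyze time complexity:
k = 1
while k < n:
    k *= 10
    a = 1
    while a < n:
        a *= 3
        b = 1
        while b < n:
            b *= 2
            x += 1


Per nesting level: O(log n) * O(log n) * O(log n) = O((log n)^3)
Complexity: O((log n)^3)


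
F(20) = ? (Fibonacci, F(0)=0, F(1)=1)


F(n)=F(n-1)+F(n-2)
...F(18)=2584, F(19)=4181, F(20)=6765


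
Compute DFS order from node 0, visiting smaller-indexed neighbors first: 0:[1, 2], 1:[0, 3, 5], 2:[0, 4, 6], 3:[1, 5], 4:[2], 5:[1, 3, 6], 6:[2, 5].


DFS stack-based: start with [0]
Visit order: [0, 1, 3, 5, 6, 2, 4]


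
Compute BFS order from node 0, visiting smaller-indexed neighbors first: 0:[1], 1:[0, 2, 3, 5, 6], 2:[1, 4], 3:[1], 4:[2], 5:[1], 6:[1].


BFS queue: start with [0]
Visit order: [0, 1, 2, 3, 5, 6, 4]


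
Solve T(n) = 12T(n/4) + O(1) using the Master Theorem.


a=12, b=4, c=0. log_4(12)=1.792 > c=0. Case 1: O(n^log_b(a)) = O(n^1.792)
Complexity: O(n^1.792)


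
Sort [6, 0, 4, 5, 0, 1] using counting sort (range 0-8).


Count array: [2, 1, 0, 0, 1, 1, 1, 0, 0]
Reconstruct: [0, 0, 1, 4, 5, 6]


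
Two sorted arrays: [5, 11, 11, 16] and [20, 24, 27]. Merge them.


Compare heads, take smaller each step.
Merged: [5, 11, 11, 16, 20, 24, 27]


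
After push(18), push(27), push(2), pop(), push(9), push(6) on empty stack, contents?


push(18) -> [18]
push(27) -> [18, 27]
push(2) -> [18, 27, 2]
pop() returns 2 -> [18, 27]
push(9) -> [18, 27, 9]
push(6) -> [18, 27, 9, 6]
Final stack (bottom to top): [18, 27, 9, 6]


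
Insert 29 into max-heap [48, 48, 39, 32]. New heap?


Append 29: [48, 48, 39, 32, 29]
Bubble up: no swaps needed
Result: [48, 48, 39, 32, 29]


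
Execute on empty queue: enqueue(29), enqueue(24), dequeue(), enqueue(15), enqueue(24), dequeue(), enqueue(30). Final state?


enqueue(29) -> [29]
enqueue(24) -> [29, 24]
dequeue() returns 29 -> [24]
enqueue(15) -> [24, 15]
enqueue(24) -> [24, 15, 24]
dequeue() returns 24 -> [15, 24]
enqueue(30) -> [15, 24, 30]
Final queue (front to back): [15, 24, 30]


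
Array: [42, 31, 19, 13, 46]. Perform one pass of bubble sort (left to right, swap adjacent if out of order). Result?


After one pass: [31, 19, 13, 42, 46]


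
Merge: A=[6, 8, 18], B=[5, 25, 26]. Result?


Compare heads, take smaller each step.
Merged: [5, 6, 8, 18, 25, 26]


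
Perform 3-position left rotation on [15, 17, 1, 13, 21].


Left rotate by 3: [13, 21, 15, 17, 1]


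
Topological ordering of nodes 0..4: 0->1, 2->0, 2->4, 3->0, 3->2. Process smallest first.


Kahn's algorithm, process smallest node first
Order: [3, 2, 0, 1, 4]


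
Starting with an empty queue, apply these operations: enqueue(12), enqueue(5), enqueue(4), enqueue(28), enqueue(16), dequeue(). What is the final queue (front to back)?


enqueue(12) -> [12]
enqueue(5) -> [12, 5]
enqueue(4) -> [12, 5, 4]
enqueue(28) -> [12, 5, 4, 28]
enqueue(16) -> [12, 5, 4, 28, 16]
dequeue() returns 12 -> [5, 4, 28, 16]
Final queue (front to back): [5, 4, 28, 16]


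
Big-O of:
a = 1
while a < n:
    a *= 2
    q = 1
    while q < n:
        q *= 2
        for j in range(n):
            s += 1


Per nesting level: O(log n) * O(log n) * O(n) = O(n (log n)^2)
Complexity: O(n (log n)^2)


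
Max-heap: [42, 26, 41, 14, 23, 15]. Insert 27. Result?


Append 27: [42, 26, 41, 14, 23, 15, 27]
Bubble up: no swaps needed
Result: [42, 26, 41, 14, 23, 15, 27]


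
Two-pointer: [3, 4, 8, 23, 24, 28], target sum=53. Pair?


Two pointers: lo=0, hi=5
No pair sums to 53


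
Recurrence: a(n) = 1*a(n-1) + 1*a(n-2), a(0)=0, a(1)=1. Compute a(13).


Build bottom-up:
...a(11)=89, a(12)=144, a(13)=1*144+1*89=233


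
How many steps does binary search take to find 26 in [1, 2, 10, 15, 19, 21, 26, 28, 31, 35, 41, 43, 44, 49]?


Search for 26:
[0,13] mid=6 arr[6]=26
Total: 1 comparisons


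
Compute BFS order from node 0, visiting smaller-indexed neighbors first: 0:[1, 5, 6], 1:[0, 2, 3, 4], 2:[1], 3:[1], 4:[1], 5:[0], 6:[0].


BFS queue: start with [0]
Visit order: [0, 1, 5, 6, 2, 3, 4]


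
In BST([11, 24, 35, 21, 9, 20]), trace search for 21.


BST root = 11
Search for 21: compare at each node
Path: [11, 24, 21]


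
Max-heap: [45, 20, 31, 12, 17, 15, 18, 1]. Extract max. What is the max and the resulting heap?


Max = 45
Replace root with last, heapify down
Resulting heap: [31, 20, 18, 12, 17, 15, 1]


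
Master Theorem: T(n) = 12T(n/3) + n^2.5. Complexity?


a=12, b=3, c=2.5. log_3(12)=2.262 < c=2.5. Case 3: O(n^c) = O(n^2.500)
Complexity: O(n^2.500)


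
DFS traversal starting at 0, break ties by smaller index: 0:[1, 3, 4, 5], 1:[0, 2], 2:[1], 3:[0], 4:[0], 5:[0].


DFS stack-based: start with [0]
Visit order: [0, 1, 2, 3, 4, 5]


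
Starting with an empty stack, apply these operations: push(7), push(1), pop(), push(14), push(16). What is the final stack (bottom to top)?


push(7) -> [7]
push(1) -> [7, 1]
pop() returns 1 -> [7]
push(14) -> [7, 14]
push(16) -> [7, 14, 16]
Final stack (bottom to top): [7, 14, 16]


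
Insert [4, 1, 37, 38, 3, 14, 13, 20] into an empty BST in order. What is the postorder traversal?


Root = 4; build tree by BST insertion.
Postorder traversal: [3, 1, 13, 20, 14, 38, 37, 4]


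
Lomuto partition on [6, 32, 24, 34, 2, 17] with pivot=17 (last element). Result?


Elements <= 17 go left of pivot.
Result: [6, 2, 17, 34, 32, 24], pivot at index 2


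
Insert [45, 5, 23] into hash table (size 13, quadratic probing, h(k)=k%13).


Insertions: 45->slot 6; 5->slot 5; 23->slot 10
Table: [None, None, None, None, None, 5, 45, None, None, None, 23, None, None]


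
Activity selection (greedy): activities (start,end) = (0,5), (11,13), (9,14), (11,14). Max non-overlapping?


Greedy: pick earliest-ending, then skip overlaps.
Selected (2 activities): [(0, 5), (11, 13)]


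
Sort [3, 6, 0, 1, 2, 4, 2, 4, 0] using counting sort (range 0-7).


Count array: [2, 1, 2, 1, 2, 0, 1, 0]
Reconstruct: [0, 0, 1, 2, 2, 3, 4, 4, 6]


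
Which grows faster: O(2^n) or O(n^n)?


exponential grows slower than n^n
O(2^n) is asymptotically smaller; O(n^n) grows faster


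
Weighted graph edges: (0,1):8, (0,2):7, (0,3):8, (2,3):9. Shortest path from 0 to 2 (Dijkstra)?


Dijkstra from 0:
Distances: {0: 0, 1: 8, 2: 7, 3: 8}
Shortest distance to 2 = 7, path = [0, 2]


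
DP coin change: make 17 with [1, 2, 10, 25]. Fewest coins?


dp[0]=0; dp[i]=1+min(dp[i-c] for c in coins)
...dp[12]=2, dp[13]=3, dp[14]=3, dp[15]=4, dp[16]=4, dp[17]=5
Minimum coins for 17 = 5


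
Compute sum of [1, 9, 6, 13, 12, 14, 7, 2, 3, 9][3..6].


Prefix sums: [0, 1, 10, 16, 29, 41, 55, 62, 64, 67, 76]
Sum[3..6] = prefix[7] - prefix[3] = 62 - 16 = 46


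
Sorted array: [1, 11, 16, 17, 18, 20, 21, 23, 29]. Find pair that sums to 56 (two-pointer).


Two pointers: lo=0, hi=8
No pair sums to 56


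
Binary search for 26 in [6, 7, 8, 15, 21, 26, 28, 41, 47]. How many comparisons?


Search for 26:
[0,8] mid=4 arr[4]=21
[5,8] mid=6 arr[6]=28
[5,5] mid=5 arr[5]=26
Total: 3 comparisons


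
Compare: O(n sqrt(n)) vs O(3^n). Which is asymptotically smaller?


n^1.5 grows slower than exponential (base 3)
O(n sqrt(n)) is asymptotically smaller; O(3^n) grows faster


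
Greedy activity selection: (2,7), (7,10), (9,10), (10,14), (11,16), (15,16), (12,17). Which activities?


Greedy: pick earliest-ending, then skip overlaps.
Selected (4 activities): [(2, 7), (7, 10), (10, 14), (15, 16)]


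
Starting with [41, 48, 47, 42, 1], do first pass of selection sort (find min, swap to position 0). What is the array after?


After one pass: [1, 48, 47, 42, 41]


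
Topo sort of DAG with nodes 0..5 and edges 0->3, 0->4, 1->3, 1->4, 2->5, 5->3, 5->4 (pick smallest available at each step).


Kahn's algorithm, process smallest node first
Order: [0, 1, 2, 5, 3, 4]


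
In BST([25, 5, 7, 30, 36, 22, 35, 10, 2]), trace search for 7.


BST root = 25
Search for 7: compare at each node
Path: [25, 5, 7]


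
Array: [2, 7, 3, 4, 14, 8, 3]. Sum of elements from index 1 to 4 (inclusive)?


Prefix sums: [0, 2, 9, 12, 16, 30, 38, 41]
Sum[1..4] = prefix[5] - prefix[1] = 30 - 2 = 28


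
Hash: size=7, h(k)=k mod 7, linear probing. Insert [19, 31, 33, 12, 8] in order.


Insertions: 19->slot 5; 31->slot 3; 33->slot 6; 12->slot 0; 8->slot 1
Table: [12, 8, None, 31, None, 19, 33]


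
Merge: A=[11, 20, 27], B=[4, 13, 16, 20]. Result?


Compare heads, take smaller each step.
Merged: [4, 11, 13, 16, 20, 20, 27]


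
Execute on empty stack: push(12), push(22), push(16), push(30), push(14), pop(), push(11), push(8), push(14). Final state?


push(12) -> [12]
push(22) -> [12, 22]
push(16) -> [12, 22, 16]
push(30) -> [12, 22, 16, 30]
push(14) -> [12, 22, 16, 30, 14]
pop() returns 14 -> [12, 22, 16, 30]
push(11) -> [12, 22, 16, 30, 11]
push(8) -> [12, 22, 16, 30, 11, 8]
push(14) -> [12, 22, 16, 30, 11, 8, 14]
Final stack (bottom to top): [12, 22, 16, 30, 11, 8, 14]


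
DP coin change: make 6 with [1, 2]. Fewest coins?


dp[0]=0; dp[i]=1+min(dp[i-c] for c in coins)
...dp[1]=1, dp[2]=1, dp[3]=2, dp[4]=2, dp[5]=3, dp[6]=3
Minimum coins for 6 = 3


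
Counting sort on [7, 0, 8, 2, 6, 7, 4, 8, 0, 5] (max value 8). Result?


Count array: [2, 0, 1, 0, 1, 1, 1, 2, 2]
Reconstruct: [0, 0, 2, 4, 5, 6, 7, 7, 8, 8]


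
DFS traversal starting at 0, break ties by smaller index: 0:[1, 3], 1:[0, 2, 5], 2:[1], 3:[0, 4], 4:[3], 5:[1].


DFS stack-based: start with [0]
Visit order: [0, 1, 2, 5, 3, 4]


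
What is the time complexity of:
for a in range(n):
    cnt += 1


Per nesting level: O(n) = O(n)
Complexity: O(n)


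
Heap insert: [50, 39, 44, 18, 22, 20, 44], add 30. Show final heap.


Append 30: [50, 39, 44, 18, 22, 20, 44, 30]
Bubble up: swap idx 7(30) with idx 3(18)
Result: [50, 39, 44, 30, 22, 20, 44, 18]


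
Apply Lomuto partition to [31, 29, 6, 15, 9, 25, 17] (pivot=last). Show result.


Elements <= 17 go left of pivot.
Result: [6, 15, 9, 17, 31, 25, 29], pivot at index 3


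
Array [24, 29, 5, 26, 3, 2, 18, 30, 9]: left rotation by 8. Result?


Left rotate by 8: [9, 24, 29, 5, 26, 3, 2, 18, 30]


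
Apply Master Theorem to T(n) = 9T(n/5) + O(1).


a=9, b=5, c=0. log_5(9)=1.365 > c=0. Case 1: O(n^log_b(a)) = O(n^1.365)
Complexity: O(n^1.365)


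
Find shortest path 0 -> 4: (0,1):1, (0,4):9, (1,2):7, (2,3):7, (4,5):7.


Dijkstra from 0:
Distances: {0: 0, 1: 1, 2: 8, 3: 15, 4: 9, 5: 16}
Shortest distance to 4 = 9, path = [0, 4]


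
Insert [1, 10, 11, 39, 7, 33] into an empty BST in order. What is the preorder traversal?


Root = 1; build tree by BST insertion.
Preorder traversal: [1, 10, 7, 11, 39, 33]


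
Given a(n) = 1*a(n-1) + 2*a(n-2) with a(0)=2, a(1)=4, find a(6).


Build bottom-up:
...a(4)=32, a(5)=64, a(6)=1*64+2*32=128


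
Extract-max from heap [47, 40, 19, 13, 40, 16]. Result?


Max = 47
Replace root with last, heapify down
Resulting heap: [40, 40, 19, 13, 16]


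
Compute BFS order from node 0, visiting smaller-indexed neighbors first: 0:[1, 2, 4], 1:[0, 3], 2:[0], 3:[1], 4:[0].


BFS queue: start with [0]
Visit order: [0, 1, 2, 4, 3]


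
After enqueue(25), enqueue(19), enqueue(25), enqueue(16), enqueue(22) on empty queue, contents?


enqueue(25) -> [25]
enqueue(19) -> [25, 19]
enqueue(25) -> [25, 19, 25]
enqueue(16) -> [25, 19, 25, 16]
enqueue(22) -> [25, 19, 25, 16, 22]
Final queue (front to back): [25, 19, 25, 16, 22]


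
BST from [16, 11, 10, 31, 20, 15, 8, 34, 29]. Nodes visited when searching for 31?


BST root = 16
Search for 31: compare at each node
Path: [16, 31]


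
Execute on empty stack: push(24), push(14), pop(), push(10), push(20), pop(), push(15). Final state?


push(24) -> [24]
push(14) -> [24, 14]
pop() returns 14 -> [24]
push(10) -> [24, 10]
push(20) -> [24, 10, 20]
pop() returns 20 -> [24, 10]
push(15) -> [24, 10, 15]
Final stack (bottom to top): [24, 10, 15]


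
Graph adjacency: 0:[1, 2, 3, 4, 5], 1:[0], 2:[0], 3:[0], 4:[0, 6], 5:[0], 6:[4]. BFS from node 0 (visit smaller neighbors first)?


BFS queue: start with [0]
Visit order: [0, 1, 2, 3, 4, 5, 6]


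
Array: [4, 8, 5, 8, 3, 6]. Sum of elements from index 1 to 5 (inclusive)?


Prefix sums: [0, 4, 12, 17, 25, 28, 34]
Sum[1..5] = prefix[6] - prefix[1] = 34 - 4 = 30


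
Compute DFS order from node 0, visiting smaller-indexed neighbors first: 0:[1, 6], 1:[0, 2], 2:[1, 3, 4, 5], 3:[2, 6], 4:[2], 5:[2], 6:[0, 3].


DFS stack-based: start with [0]
Visit order: [0, 1, 2, 3, 6, 4, 5]


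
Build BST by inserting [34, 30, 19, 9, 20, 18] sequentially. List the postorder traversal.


Root = 34; build tree by BST insertion.
Postorder traversal: [18, 9, 20, 19, 30, 34]


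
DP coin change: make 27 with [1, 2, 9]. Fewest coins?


dp[0]=0; dp[i]=1+min(dp[i-c] for c in coins)
...dp[22]=4, dp[23]=5, dp[24]=5, dp[25]=6, dp[26]=6, dp[27]=3
Minimum coins for 27 = 3


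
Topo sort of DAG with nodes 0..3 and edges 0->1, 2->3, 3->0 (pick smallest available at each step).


Kahn's algorithm, process smallest node first
Order: [2, 3, 0, 1]


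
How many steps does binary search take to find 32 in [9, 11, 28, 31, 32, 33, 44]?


Search for 32:
[0,6] mid=3 arr[3]=31
[4,6] mid=5 arr[5]=33
[4,4] mid=4 arr[4]=32
Total: 3 comparisons


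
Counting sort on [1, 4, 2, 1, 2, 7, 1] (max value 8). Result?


Count array: [0, 3, 2, 0, 1, 0, 0, 1, 0]
Reconstruct: [1, 1, 1, 2, 2, 4, 7]


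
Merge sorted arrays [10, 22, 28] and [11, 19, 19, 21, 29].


Compare heads, take smaller each step.
Merged: [10, 11, 19, 19, 21, 22, 28, 29]


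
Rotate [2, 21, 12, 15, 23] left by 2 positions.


Left rotate by 2: [12, 15, 23, 2, 21]


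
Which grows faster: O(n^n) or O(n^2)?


quadratic grows slower than n^n
O(n^2) is asymptotically smaller; O(n^n) grows faster


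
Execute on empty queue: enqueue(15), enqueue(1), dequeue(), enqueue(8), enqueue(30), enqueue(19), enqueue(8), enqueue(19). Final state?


enqueue(15) -> [15]
enqueue(1) -> [15, 1]
dequeue() returns 15 -> [1]
enqueue(8) -> [1, 8]
enqueue(30) -> [1, 8, 30]
enqueue(19) -> [1, 8, 30, 19]
enqueue(8) -> [1, 8, 30, 19, 8]
enqueue(19) -> [1, 8, 30, 19, 8, 19]
Final queue (front to back): [1, 8, 30, 19, 8, 19]


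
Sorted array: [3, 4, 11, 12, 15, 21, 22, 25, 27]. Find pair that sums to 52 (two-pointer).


Two pointers: lo=0, hi=8
Found pair: (25, 27) summing to 52


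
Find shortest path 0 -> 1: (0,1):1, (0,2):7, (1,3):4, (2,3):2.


Dijkstra from 0:
Distances: {0: 0, 1: 1, 2: 7, 3: 5}
Shortest distance to 1 = 1, path = [0, 1]


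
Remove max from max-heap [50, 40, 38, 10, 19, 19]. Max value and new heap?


Max = 50
Replace root with last, heapify down
Resulting heap: [40, 19, 38, 10, 19]


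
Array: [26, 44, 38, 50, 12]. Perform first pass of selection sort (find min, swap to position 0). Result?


After one pass: [12, 44, 38, 50, 26]


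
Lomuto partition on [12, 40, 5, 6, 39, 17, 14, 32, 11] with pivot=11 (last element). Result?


Elements <= 11 go left of pivot.
Result: [5, 6, 11, 40, 39, 17, 14, 32, 12], pivot at index 2


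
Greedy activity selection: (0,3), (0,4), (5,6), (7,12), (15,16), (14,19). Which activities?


Greedy: pick earliest-ending, then skip overlaps.
Selected (4 activities): [(0, 3), (5, 6), (7, 12), (15, 16)]


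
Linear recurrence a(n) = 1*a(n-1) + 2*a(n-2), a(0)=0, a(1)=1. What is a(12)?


Build bottom-up:
...a(10)=341, a(11)=683, a(12)=1*683+2*341=1365


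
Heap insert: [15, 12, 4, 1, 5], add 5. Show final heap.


Append 5: [15, 12, 4, 1, 5, 5]
Bubble up: swap idx 5(5) with idx 2(4)
Result: [15, 12, 5, 1, 5, 4]


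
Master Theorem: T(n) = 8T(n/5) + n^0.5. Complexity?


a=8, b=5, c=0.5. log_5(8)=1.292 > c=0.5. Case 1: O(n^log_b(a)) = O(n^1.292)
Complexity: O(n^1.292)


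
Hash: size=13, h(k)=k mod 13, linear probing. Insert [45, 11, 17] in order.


Insertions: 45->slot 6; 11->slot 11; 17->slot 4
Table: [None, None, None, None, 17, None, 45, None, None, None, None, 11, None]


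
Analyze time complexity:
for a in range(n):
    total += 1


Per nesting level: O(n) = O(n)
Complexity: O(n)


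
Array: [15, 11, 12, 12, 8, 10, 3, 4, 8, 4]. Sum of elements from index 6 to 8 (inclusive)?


Prefix sums: [0, 15, 26, 38, 50, 58, 68, 71, 75, 83, 87]
Sum[6..8] = prefix[9] - prefix[6] = 83 - 68 = 15


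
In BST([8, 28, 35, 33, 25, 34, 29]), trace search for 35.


BST root = 8
Search for 35: compare at each node
Path: [8, 28, 35]


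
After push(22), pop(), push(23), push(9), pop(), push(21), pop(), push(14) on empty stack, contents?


push(22) -> [22]
pop() returns 22 -> []
push(23) -> [23]
push(9) -> [23, 9]
pop() returns 9 -> [23]
push(21) -> [23, 21]
pop() returns 21 -> [23]
push(14) -> [23, 14]
Final stack (bottom to top): [23, 14]


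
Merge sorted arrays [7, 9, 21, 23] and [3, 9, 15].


Compare heads, take smaller each step.
Merged: [3, 7, 9, 9, 15, 21, 23]


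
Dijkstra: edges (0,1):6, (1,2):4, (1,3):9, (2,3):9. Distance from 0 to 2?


Dijkstra from 0:
Distances: {0: 0, 1: 6, 2: 10, 3: 15}
Shortest distance to 2 = 10, path = [0, 1, 2]


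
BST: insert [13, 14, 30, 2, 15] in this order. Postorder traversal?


Root = 13; build tree by BST insertion.
Postorder traversal: [2, 15, 30, 14, 13]


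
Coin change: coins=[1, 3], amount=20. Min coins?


dp[0]=0; dp[i]=1+min(dp[i-c] for c in coins)
...dp[15]=5, dp[16]=6, dp[17]=7, dp[18]=6, dp[19]=7, dp[20]=8
Minimum coins for 20 = 8


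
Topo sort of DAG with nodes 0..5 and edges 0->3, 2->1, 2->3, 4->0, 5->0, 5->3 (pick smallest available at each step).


Kahn's algorithm, process smallest node first
Order: [2, 1, 4, 5, 0, 3]


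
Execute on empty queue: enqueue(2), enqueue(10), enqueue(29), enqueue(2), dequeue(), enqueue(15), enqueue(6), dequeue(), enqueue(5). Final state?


enqueue(2) -> [2]
enqueue(10) -> [2, 10]
enqueue(29) -> [2, 10, 29]
enqueue(2) -> [2, 10, 29, 2]
dequeue() returns 2 -> [10, 29, 2]
enqueue(15) -> [10, 29, 2, 15]
enqueue(6) -> [10, 29, 2, 15, 6]
dequeue() returns 10 -> [29, 2, 15, 6]
enqueue(5) -> [29, 2, 15, 6, 5]
Final queue (front to back): [29, 2, 15, 6, 5]


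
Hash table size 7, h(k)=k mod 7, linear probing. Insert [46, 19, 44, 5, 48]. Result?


Insertions: 46->slot 4; 19->slot 5; 44->slot 2; 5->slot 6; 48->slot 0
Table: [48, None, 44, None, 46, 19, 5]


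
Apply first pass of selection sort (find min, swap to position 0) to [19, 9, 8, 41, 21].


After one pass: [8, 9, 19, 41, 21]


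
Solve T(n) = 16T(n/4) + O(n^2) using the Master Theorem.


a=16, b=4, c=2. log_4(16)=2 = c=2. Case 2: O(n^c log n) = O(n^2 log n)
Complexity: O(n^2 log n)


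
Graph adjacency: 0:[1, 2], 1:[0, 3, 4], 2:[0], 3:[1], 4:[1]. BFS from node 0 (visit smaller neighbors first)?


BFS queue: start with [0]
Visit order: [0, 1, 2, 3, 4]


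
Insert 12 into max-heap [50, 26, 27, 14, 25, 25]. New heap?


Append 12: [50, 26, 27, 14, 25, 25, 12]
Bubble up: no swaps needed
Result: [50, 26, 27, 14, 25, 25, 12]


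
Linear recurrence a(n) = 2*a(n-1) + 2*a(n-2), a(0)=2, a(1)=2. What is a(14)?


Build bottom-up:
...a(12)=172928, a(13)=472448, a(14)=2*472448+2*172928=1290752


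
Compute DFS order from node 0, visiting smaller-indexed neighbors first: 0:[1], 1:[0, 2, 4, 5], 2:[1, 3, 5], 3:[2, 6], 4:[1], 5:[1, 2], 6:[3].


DFS stack-based: start with [0]
Visit order: [0, 1, 2, 3, 6, 5, 4]


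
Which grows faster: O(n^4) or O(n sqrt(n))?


n^1.5 grows slower than quartic
O(n sqrt(n)) is asymptotically smaller; O(n^4) grows faster


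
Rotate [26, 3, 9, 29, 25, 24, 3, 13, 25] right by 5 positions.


Right rotate by 5: [25, 24, 3, 13, 25, 26, 3, 9, 29]


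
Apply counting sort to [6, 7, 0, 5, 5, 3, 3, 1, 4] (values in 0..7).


Count array: [1, 1, 0, 2, 1, 2, 1, 1]
Reconstruct: [0, 1, 3, 3, 4, 5, 5, 6, 7]


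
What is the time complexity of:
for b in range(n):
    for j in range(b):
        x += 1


Per nesting level: O(n) * O(n) [triangular over b] = O(n^2)
Complexity: O(n^2)


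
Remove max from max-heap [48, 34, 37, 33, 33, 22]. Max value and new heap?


Max = 48
Replace root with last, heapify down
Resulting heap: [37, 34, 22, 33, 33]


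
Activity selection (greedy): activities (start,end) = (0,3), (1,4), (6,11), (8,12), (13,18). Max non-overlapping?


Greedy: pick earliest-ending, then skip overlaps.
Selected (3 activities): [(0, 3), (6, 11), (13, 18)]


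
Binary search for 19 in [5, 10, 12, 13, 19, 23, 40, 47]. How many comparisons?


Search for 19:
[0,7] mid=3 arr[3]=13
[4,7] mid=5 arr[5]=23
[4,4] mid=4 arr[4]=19
Total: 3 comparisons


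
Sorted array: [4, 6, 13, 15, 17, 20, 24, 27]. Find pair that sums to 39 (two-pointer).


Two pointers: lo=0, hi=7
Found pair: (15, 24) summing to 39


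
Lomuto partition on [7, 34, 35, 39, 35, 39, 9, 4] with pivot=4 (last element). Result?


Elements <= 4 go left of pivot.
Result: [4, 34, 35, 39, 35, 39, 9, 7], pivot at index 0


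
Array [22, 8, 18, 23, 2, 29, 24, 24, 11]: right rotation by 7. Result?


Right rotate by 7: [18, 23, 2, 29, 24, 24, 11, 22, 8]


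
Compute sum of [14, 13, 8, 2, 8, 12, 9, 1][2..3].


Prefix sums: [0, 14, 27, 35, 37, 45, 57, 66, 67]
Sum[2..3] = prefix[4] - prefix[2] = 37 - 27 = 10


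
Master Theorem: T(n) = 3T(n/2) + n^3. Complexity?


a=3, b=2, c=3. log_2(3)=1.585 < c=3. Case 3: O(n^c) = O(n^3)
Complexity: O(n^3)


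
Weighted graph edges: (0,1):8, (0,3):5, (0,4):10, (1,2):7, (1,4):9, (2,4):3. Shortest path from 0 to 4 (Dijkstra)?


Dijkstra from 0:
Distances: {0: 0, 1: 8, 2: 13, 3: 5, 4: 10}
Shortest distance to 4 = 10, path = [0, 4]


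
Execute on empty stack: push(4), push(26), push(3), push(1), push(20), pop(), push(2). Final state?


push(4) -> [4]
push(26) -> [4, 26]
push(3) -> [4, 26, 3]
push(1) -> [4, 26, 3, 1]
push(20) -> [4, 26, 3, 1, 20]
pop() returns 20 -> [4, 26, 3, 1]
push(2) -> [4, 26, 3, 1, 2]
Final stack (bottom to top): [4, 26, 3, 1, 2]


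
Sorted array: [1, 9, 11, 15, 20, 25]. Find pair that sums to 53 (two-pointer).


Two pointers: lo=0, hi=5
No pair sums to 53


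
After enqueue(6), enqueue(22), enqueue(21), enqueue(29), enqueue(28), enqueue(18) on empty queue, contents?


enqueue(6) -> [6]
enqueue(22) -> [6, 22]
enqueue(21) -> [6, 22, 21]
enqueue(29) -> [6, 22, 21, 29]
enqueue(28) -> [6, 22, 21, 29, 28]
enqueue(18) -> [6, 22, 21, 29, 28, 18]
Final queue (front to back): [6, 22, 21, 29, 28, 18]


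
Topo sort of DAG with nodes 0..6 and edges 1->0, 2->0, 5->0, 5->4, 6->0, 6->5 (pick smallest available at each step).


Kahn's algorithm, process smallest node first
Order: [1, 2, 3, 6, 5, 0, 4]


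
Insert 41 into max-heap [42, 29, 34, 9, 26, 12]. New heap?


Append 41: [42, 29, 34, 9, 26, 12, 41]
Bubble up: swap idx 6(41) with idx 2(34)
Result: [42, 29, 41, 9, 26, 12, 34]


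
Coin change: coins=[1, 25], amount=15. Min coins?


dp[0]=0; dp[i]=1+min(dp[i-c] for c in coins)
...dp[10]=10, dp[11]=11, dp[12]=12, dp[13]=13, dp[14]=14, dp[15]=15
Minimum coins for 15 = 15


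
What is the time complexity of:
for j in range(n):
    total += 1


Per nesting level: O(n) = O(n)
Complexity: O(n)


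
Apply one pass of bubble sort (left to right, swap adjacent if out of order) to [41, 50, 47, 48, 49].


After one pass: [41, 47, 48, 49, 50]


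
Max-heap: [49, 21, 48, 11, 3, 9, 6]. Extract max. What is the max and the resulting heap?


Max = 49
Replace root with last, heapify down
Resulting heap: [48, 21, 9, 11, 3, 6]


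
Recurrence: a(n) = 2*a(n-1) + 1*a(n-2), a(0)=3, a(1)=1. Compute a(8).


Build bottom-up:
...a(6)=157, a(7)=379, a(8)=2*379+1*157=915


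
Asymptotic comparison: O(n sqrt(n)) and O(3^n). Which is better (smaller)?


n^1.5 grows slower than exponential (base 3)
O(n sqrt(n)) is asymptotically smaller; O(3^n) grows faster


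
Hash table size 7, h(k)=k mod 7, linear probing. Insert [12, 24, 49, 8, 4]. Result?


Insertions: 12->slot 5; 24->slot 3; 49->slot 0; 8->slot 1; 4->slot 4
Table: [49, 8, None, 24, 4, 12, None]


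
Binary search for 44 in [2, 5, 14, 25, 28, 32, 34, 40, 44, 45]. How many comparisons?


Search for 44:
[0,9] mid=4 arr[4]=28
[5,9] mid=7 arr[7]=40
[8,9] mid=8 arr[8]=44
Total: 3 comparisons


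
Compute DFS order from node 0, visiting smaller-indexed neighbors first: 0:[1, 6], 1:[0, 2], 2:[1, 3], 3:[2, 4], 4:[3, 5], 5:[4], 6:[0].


DFS stack-based: start with [0]
Visit order: [0, 1, 2, 3, 4, 5, 6]


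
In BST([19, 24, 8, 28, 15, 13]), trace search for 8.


BST root = 19
Search for 8: compare at each node
Path: [19, 8]


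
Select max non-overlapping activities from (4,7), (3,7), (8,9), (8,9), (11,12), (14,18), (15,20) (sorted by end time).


Greedy: pick earliest-ending, then skip overlaps.
Selected (4 activities): [(4, 7), (8, 9), (11, 12), (14, 18)]


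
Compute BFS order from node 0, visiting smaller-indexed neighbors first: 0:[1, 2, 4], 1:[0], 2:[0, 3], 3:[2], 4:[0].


BFS queue: start with [0]
Visit order: [0, 1, 2, 4, 3]


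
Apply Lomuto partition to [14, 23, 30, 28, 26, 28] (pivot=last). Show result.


Elements <= 28 go left of pivot.
Result: [14, 23, 28, 26, 28, 30], pivot at index 4


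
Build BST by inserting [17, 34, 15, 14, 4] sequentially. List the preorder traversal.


Root = 17; build tree by BST insertion.
Preorder traversal: [17, 15, 14, 4, 34]


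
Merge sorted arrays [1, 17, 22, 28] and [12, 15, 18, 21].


Compare heads, take smaller each step.
Merged: [1, 12, 15, 17, 18, 21, 22, 28]


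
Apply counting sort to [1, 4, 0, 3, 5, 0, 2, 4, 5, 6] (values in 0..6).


Count array: [2, 1, 1, 1, 2, 2, 1]
Reconstruct: [0, 0, 1, 2, 3, 4, 4, 5, 5, 6]


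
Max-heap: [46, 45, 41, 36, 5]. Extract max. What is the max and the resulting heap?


Max = 46
Replace root with last, heapify down
Resulting heap: [45, 36, 41, 5]


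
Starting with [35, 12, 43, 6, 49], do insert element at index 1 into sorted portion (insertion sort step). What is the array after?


After one pass: [12, 35, 43, 6, 49]


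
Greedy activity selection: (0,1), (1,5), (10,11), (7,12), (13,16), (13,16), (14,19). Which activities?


Greedy: pick earliest-ending, then skip overlaps.
Selected (4 activities): [(0, 1), (1, 5), (10, 11), (13, 16)]


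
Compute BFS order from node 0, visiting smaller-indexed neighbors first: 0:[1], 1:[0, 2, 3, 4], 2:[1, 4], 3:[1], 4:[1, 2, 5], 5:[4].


BFS queue: start with [0]
Visit order: [0, 1, 2, 3, 4, 5]


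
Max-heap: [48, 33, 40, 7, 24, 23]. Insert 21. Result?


Append 21: [48, 33, 40, 7, 24, 23, 21]
Bubble up: no swaps needed
Result: [48, 33, 40, 7, 24, 23, 21]


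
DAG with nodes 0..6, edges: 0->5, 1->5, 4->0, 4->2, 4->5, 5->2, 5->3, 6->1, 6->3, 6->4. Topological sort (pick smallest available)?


Kahn's algorithm, process smallest node first
Order: [6, 1, 4, 0, 5, 2, 3]


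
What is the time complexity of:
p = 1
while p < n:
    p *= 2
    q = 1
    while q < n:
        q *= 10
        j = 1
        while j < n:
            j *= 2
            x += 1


Per nesting level: O(log n) * O(log n) * O(log n) = O((log n)^3)
Complexity: O((log n)^3)


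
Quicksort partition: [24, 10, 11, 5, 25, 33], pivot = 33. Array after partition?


Elements <= 33 go left of pivot.
Result: [24, 10, 11, 5, 25, 33], pivot at index 5


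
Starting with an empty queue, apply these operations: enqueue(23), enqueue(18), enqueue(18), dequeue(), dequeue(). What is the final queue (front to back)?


enqueue(23) -> [23]
enqueue(18) -> [23, 18]
enqueue(18) -> [23, 18, 18]
dequeue() returns 23 -> [18, 18]
dequeue() returns 18 -> [18]
Final queue (front to back): [18]


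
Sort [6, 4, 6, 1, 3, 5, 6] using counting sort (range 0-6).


Count array: [0, 1, 0, 1, 1, 1, 3]
Reconstruct: [1, 3, 4, 5, 6, 6, 6]


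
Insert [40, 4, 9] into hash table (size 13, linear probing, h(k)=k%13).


Insertions: 40->slot 1; 4->slot 4; 9->slot 9
Table: [None, 40, None, None, 4, None, None, None, None, 9, None, None, None]


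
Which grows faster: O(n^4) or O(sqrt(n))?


sublinear grows slower than quartic
O(sqrt(n)) is asymptotically smaller; O(n^4) grows faster


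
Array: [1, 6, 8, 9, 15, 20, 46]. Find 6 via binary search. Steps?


Search for 6:
[0,6] mid=3 arr[3]=9
[0,2] mid=1 arr[1]=6
Total: 2 comparisons


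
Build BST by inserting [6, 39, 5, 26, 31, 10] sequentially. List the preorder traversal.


Root = 6; build tree by BST insertion.
Preorder traversal: [6, 5, 39, 26, 10, 31]


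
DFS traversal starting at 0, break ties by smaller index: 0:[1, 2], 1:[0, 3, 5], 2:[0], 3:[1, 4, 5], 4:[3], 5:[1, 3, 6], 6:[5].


DFS stack-based: start with [0]
Visit order: [0, 1, 3, 4, 5, 6, 2]


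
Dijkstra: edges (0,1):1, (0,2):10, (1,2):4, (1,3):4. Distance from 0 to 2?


Dijkstra from 0:
Distances: {0: 0, 1: 1, 2: 5, 3: 5}
Shortest distance to 2 = 5, path = [0, 1, 2]


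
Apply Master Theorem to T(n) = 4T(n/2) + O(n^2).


a=4, b=2, c=2. log_2(4)=2 = c=2. Case 2: O(n^c log n) = O(n^2 log n)
Complexity: O(n^2 log n)


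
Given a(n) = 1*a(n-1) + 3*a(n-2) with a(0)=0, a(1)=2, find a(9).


Build bottom-up:
...a(7)=194, a(8)=434, a(9)=1*434+3*194=1016


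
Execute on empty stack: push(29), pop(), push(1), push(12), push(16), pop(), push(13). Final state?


push(29) -> [29]
pop() returns 29 -> []
push(1) -> [1]
push(12) -> [1, 12]
push(16) -> [1, 12, 16]
pop() returns 16 -> [1, 12]
push(13) -> [1, 12, 13]
Final stack (bottom to top): [1, 12, 13]


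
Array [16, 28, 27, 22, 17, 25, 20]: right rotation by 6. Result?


Right rotate by 6: [28, 27, 22, 17, 25, 20, 16]


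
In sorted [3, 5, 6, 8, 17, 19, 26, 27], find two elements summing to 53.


Two pointers: lo=0, hi=7
Found pair: (26, 27) summing to 53


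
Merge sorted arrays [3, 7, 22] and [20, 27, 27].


Compare heads, take smaller each step.
Merged: [3, 7, 20, 22, 27, 27]


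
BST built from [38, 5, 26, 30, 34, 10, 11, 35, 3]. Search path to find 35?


BST root = 38
Search for 35: compare at each node
Path: [38, 5, 26, 30, 34, 35]


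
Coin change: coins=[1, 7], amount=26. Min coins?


dp[0]=0; dp[i]=1+min(dp[i-c] for c in coins)
...dp[21]=3, dp[22]=4, dp[23]=5, dp[24]=6, dp[25]=7, dp[26]=8
Minimum coins for 26 = 8


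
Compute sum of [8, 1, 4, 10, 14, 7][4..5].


Prefix sums: [0, 8, 9, 13, 23, 37, 44]
Sum[4..5] = prefix[6] - prefix[4] = 44 - 23 = 21


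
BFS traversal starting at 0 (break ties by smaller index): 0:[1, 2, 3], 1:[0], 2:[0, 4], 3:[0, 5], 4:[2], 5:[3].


BFS queue: start with [0]
Visit order: [0, 1, 2, 3, 4, 5]


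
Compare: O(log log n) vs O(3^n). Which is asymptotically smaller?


double-logarithmic grows slower than exponential (base 3)
O(log log n) is asymptotically smaller; O(3^n) grows faster


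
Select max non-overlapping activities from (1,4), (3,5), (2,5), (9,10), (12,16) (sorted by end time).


Greedy: pick earliest-ending, then skip overlaps.
Selected (3 activities): [(1, 4), (9, 10), (12, 16)]


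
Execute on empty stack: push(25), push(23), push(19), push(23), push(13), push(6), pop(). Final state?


push(25) -> [25]
push(23) -> [25, 23]
push(19) -> [25, 23, 19]
push(23) -> [25, 23, 19, 23]
push(13) -> [25, 23, 19, 23, 13]
push(6) -> [25, 23, 19, 23, 13, 6]
pop() returns 6 -> [25, 23, 19, 23, 13]
Final stack (bottom to top): [25, 23, 19, 23, 13]


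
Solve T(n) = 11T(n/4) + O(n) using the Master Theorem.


a=11, b=4, c=1. log_4(11)=1.730 > c=1. Case 1: O(n^log_b(a)) = O(n^1.730)
Complexity: O(n^1.730)


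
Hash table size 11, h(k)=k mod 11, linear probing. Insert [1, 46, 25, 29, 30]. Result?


Insertions: 1->slot 1; 46->slot 2; 25->slot 3; 29->slot 7; 30->slot 8
Table: [None, 1, 46, 25, None, None, None, 29, 30, None, None]


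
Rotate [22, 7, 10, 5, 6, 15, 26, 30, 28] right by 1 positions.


Right rotate by 1: [28, 22, 7, 10, 5, 6, 15, 26, 30]


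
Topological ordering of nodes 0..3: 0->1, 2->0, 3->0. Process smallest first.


Kahn's algorithm, process smallest node first
Order: [2, 3, 0, 1]


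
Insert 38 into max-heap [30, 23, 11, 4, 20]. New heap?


Append 38: [30, 23, 11, 4, 20, 38]
Bubble up: swap idx 5(38) with idx 2(11); swap idx 2(38) with idx 0(30)
Result: [38, 23, 30, 4, 20, 11]


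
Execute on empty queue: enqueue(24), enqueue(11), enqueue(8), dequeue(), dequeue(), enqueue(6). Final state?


enqueue(24) -> [24]
enqueue(11) -> [24, 11]
enqueue(8) -> [24, 11, 8]
dequeue() returns 24 -> [11, 8]
dequeue() returns 11 -> [8]
enqueue(6) -> [8, 6]
Final queue (front to back): [8, 6]


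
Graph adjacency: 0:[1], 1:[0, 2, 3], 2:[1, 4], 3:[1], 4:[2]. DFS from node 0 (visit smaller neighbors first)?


DFS stack-based: start with [0]
Visit order: [0, 1, 2, 4, 3]


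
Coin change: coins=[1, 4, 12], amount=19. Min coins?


dp[0]=0; dp[i]=1+min(dp[i-c] for c in coins)
...dp[14]=3, dp[15]=4, dp[16]=2, dp[17]=3, dp[18]=4, dp[19]=5
Minimum coins for 19 = 5


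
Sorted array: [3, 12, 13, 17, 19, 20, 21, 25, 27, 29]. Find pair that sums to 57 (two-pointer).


Two pointers: lo=0, hi=9
No pair sums to 57


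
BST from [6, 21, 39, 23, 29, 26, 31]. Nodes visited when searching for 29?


BST root = 6
Search for 29: compare at each node
Path: [6, 21, 39, 23, 29]


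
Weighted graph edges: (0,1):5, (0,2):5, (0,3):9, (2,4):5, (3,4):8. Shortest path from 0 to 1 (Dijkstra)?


Dijkstra from 0:
Distances: {0: 0, 1: 5, 2: 5, 3: 9, 4: 10}
Shortest distance to 1 = 5, path = [0, 1]


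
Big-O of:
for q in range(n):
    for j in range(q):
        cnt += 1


Per nesting level: O(n) * O(n) [triangular over q] = O(n^2)
Complexity: O(n^2)


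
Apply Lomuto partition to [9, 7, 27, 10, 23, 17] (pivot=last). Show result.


Elements <= 17 go left of pivot.
Result: [9, 7, 10, 17, 23, 27], pivot at index 3


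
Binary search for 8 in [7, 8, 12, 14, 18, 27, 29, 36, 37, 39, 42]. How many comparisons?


Search for 8:
[0,10] mid=5 arr[5]=27
[0,4] mid=2 arr[2]=12
[0,1] mid=0 arr[0]=7
[1,1] mid=1 arr[1]=8
Total: 4 comparisons


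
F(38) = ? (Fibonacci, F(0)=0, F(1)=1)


F(n)=F(n-1)+F(n-2)
...F(36)=14930352, F(37)=24157817, F(38)=39088169


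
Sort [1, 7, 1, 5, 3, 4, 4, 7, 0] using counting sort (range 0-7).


Count array: [1, 2, 0, 1, 2, 1, 0, 2]
Reconstruct: [0, 1, 1, 3, 4, 4, 5, 7, 7]


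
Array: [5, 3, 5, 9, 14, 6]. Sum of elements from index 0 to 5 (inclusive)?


Prefix sums: [0, 5, 8, 13, 22, 36, 42]
Sum[0..5] = prefix[6] - prefix[0] = 42 - 0 = 42


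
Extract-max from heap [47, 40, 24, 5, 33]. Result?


Max = 47
Replace root with last, heapify down
Resulting heap: [40, 33, 24, 5]


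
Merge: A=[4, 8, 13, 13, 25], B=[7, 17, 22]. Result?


Compare heads, take smaller each step.
Merged: [4, 7, 8, 13, 13, 17, 22, 25]


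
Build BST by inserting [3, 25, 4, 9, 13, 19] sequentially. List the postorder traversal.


Root = 3; build tree by BST insertion.
Postorder traversal: [19, 13, 9, 4, 25, 3]


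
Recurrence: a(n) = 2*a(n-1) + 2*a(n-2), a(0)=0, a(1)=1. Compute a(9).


Build bottom-up:
...a(7)=328, a(8)=896, a(9)=2*896+2*328=2448


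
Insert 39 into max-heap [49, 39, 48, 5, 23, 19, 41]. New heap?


Append 39: [49, 39, 48, 5, 23, 19, 41, 39]
Bubble up: swap idx 7(39) with idx 3(5)
Result: [49, 39, 48, 39, 23, 19, 41, 5]


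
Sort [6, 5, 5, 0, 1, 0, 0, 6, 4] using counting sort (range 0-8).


Count array: [3, 1, 0, 0, 1, 2, 2, 0, 0]
Reconstruct: [0, 0, 0, 1, 4, 5, 5, 6, 6]


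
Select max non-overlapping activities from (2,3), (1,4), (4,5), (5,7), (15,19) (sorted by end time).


Greedy: pick earliest-ending, then skip overlaps.
Selected (4 activities): [(2, 3), (4, 5), (5, 7), (15, 19)]
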